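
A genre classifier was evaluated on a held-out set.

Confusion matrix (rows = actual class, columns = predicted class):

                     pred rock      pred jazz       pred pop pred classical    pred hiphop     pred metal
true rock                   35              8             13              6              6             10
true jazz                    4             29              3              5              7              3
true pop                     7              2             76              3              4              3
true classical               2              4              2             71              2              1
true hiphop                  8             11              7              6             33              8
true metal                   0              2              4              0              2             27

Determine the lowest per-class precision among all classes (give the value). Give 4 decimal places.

0.5179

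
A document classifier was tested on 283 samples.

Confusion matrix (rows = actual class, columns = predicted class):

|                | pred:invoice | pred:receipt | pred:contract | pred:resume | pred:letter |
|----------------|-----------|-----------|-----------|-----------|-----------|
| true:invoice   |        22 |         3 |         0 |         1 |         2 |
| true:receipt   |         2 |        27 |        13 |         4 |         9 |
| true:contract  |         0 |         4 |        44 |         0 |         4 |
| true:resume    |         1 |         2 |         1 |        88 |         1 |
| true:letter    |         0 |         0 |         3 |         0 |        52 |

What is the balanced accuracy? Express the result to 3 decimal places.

0.803

Balanced accuracy = mean of per-class recall.
  invoice: recall = 22/28 = 0.7857
  receipt: recall = 27/55 = 0.4909
  contract: recall = 44/52 = 0.8462
  resume: recall = 88/93 = 0.9462
  letter: recall = 52/55 = 0.9455
Mean = (0.7857 + 0.4909 + 0.8462 + 0.9462 + 0.9455) / 5 = 0.803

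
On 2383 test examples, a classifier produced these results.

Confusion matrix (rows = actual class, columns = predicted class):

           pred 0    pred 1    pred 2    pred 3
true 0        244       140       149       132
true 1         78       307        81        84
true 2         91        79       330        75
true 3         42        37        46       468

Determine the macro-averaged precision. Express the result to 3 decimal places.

Per-class precision (TP/(TP+FP)):
  0: TP=244, FP=78+91+42=211 → 244/455 = 0.5363
  1: TP=307, FP=140+79+37=256 → 307/563 = 0.5453
  2: TP=330, FP=149+81+46=276 → 330/606 = 0.5446
  3: TP=468, FP=132+84+75=291 → 468/759 = 0.6166
Macro-precision = mean = (0.5363 + 0.5453 + 0.5446 + 0.6166) / 4 = 0.561

0.561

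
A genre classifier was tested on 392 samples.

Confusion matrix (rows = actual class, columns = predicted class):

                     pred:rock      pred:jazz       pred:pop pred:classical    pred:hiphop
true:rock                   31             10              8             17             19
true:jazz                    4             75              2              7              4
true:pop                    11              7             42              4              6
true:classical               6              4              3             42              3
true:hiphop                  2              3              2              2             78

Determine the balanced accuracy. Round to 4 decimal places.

0.6801

Balanced accuracy = mean of per-class recall.
  rock: recall = 31/85 = 0.36471
  jazz: recall = 75/92 = 0.81522
  pop: recall = 42/70 = 0.60000
  classical: recall = 42/58 = 0.72414
  hiphop: recall = 78/87 = 0.89655
Mean = (0.36471 + 0.81522 + 0.60000 + 0.72414 + 0.89655) / 5 = 0.6801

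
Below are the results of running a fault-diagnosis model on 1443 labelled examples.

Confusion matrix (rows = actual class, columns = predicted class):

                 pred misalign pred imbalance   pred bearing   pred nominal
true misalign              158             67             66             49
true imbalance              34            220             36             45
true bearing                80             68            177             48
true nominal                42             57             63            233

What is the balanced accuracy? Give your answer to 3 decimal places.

0.546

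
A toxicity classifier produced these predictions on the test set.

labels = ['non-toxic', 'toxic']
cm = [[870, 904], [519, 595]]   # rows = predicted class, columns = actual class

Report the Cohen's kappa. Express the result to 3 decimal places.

Observed agreement pₒ = trace/N = 1465/2888 = 0.5073
Expected agreement pₑ = Σ (rowᵢ·colᵢ)/N² = (1389·1774 + 1499·1114)/2888² = 0.4956
κ = (pₒ − pₑ)/(1 − pₑ) = (0.5073 − 0.4956)/(1 − 0.4956) = 0.023

0.023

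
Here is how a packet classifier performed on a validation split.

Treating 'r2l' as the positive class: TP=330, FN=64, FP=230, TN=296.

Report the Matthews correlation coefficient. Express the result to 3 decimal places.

MCC = (TP·TN − FP·FN) / √((TP+FP)(TP+FN)(TN+FP)(TN+FN))
Numerator = 330·296 − 230·64 = 82960
Denominator = √(560·394·526·360) = √41780390400 = 204402.5205
MCC = 82960 / 204402.5205 = 0.406

0.406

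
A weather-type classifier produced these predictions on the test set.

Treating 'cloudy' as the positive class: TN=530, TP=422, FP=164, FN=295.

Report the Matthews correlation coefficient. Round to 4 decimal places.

0.3574

MCC = (TP·TN − FP·FN) / √((TP+FP)(TP+FN)(TN+FP)(TN+FN))
Numerator = 422·530 − 164·295 = 175280
Denominator = √(586·717·694·825) = √240563753100 = 490472.9892
MCC = 175280 / 490472.9892 = 0.3574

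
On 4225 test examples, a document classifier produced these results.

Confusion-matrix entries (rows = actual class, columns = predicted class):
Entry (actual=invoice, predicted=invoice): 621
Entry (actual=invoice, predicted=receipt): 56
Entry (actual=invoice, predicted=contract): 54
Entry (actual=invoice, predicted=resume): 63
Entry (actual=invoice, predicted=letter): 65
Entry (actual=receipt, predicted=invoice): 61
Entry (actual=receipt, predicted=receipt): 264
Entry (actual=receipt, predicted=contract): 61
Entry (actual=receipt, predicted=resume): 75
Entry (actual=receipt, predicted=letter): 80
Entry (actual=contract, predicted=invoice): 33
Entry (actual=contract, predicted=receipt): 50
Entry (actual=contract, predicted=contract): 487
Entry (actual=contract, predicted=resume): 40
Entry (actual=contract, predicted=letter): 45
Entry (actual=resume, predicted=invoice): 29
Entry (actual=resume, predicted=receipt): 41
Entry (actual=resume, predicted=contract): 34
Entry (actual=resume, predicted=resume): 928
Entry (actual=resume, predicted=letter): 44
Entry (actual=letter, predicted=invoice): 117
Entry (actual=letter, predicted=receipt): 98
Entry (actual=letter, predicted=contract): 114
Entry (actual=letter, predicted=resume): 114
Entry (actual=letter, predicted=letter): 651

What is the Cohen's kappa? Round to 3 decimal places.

0.617

Observed agreement pₒ = trace/N = 2951/4225 = 0.6985
Expected agreement pₑ = Σ (rowᵢ·colᵢ)/N² = (859·861 + 541·509 + 655·750 + 1076·1220 + 1094·885)/4225² = 0.2122
κ = (pₒ − pₑ)/(1 − pₑ) = (0.6985 − 0.2122)/(1 − 0.2122) = 0.617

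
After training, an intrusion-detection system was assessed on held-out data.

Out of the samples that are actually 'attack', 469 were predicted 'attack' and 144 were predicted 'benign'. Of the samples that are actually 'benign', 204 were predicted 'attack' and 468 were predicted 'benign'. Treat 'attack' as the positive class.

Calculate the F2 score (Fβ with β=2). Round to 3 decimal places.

Fβ = (1+β²)·TP / ((1+β²)·TP + β²·FN + FP), with β²=4
= 5·469 / (5·469 + 4·144 + 204) = 0.750

0.750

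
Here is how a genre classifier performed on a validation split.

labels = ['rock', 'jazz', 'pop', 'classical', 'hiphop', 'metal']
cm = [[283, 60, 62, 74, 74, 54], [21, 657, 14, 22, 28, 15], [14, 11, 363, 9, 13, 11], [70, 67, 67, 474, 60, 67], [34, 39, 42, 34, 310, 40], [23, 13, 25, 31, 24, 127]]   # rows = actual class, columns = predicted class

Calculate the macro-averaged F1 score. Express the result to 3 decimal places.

Per-class F1 score (2·TP/(2·TP+FP+FN)):
  rock: TP=283, FP=21+14+70+34+23=162, FN=60+62+74+74+54=324 → 566/1052 = 0.5380
  jazz: TP=657, FP=60+11+67+39+13=190, FN=21+14+22+28+15=100 → 1314/1604 = 0.8192
  pop: TP=363, FP=62+14+67+42+25=210, FN=14+11+9+13+11=58 → 726/994 = 0.7304
  classical: TP=474, FP=74+22+9+34+31=170, FN=70+67+67+60+67=331 → 948/1449 = 0.6542
  hiphop: TP=310, FP=74+28+13+60+24=199, FN=34+39+42+34+40=189 → 620/1008 = 0.6151
  metal: TP=127, FP=54+15+11+67+40=187, FN=23+13+25+31+24=116 → 254/557 = 0.4560
Macro-F1 score = mean = (0.5380 + 0.8192 + 0.7304 + 0.6542 + 0.6151 + 0.4560) / 6 = 0.635

0.635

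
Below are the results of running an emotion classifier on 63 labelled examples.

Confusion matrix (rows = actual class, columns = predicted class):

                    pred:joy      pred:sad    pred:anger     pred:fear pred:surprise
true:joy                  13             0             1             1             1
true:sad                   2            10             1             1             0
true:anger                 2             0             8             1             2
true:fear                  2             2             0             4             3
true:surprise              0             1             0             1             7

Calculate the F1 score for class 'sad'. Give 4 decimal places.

0.7407

One-vs-rest for 'sad': TP = diagonal; FP = other classes predicted 'sad'; FN = 'sad' predicted as other.
F1 score = 2·TP/(2·TP+FP+FN).
sad: TP=10, FP=0+0+2+1=3, FN=2+1+1+0=4 → 20/27 = 0.74074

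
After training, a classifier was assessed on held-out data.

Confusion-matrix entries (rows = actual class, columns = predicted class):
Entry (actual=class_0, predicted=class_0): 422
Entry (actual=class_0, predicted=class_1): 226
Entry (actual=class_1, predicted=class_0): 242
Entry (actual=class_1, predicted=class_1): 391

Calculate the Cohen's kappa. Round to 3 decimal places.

Observed agreement pₒ = trace/N = 813/1281 = 0.6347
Expected agreement pₑ = Σ (rowᵢ·colᵢ)/N² = (648·664 + 633·617)/1281² = 0.5002
κ = (pₒ − pₑ)/(1 − pₑ) = (0.6347 − 0.5002)/(1 − 0.5002) = 0.269

0.269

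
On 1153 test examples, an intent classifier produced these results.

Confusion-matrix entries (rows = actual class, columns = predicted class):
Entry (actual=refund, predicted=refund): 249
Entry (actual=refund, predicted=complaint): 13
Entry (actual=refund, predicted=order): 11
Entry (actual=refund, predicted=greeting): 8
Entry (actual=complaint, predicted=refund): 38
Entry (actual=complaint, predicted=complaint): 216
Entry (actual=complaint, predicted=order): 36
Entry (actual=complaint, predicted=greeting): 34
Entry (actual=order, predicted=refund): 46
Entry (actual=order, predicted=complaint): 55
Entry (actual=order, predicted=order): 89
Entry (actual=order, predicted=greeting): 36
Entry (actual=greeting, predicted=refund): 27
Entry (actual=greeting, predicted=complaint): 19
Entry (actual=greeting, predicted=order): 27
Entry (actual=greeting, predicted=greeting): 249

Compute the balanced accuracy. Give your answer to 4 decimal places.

0.6800

Balanced accuracy = mean of per-class recall.
  refund: recall = 249/281 = 0.88612
  complaint: recall = 216/324 = 0.66667
  order: recall = 89/226 = 0.39381
  greeting: recall = 249/322 = 0.77329
Mean = (0.88612 + 0.66667 + 0.39381 + 0.77329) / 4 = 0.6800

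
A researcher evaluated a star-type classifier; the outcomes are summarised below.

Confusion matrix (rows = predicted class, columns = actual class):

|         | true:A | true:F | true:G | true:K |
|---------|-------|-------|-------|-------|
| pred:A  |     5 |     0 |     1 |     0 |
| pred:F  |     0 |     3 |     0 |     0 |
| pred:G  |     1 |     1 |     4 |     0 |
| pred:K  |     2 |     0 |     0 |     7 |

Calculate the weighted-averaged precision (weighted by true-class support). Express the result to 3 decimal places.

0.810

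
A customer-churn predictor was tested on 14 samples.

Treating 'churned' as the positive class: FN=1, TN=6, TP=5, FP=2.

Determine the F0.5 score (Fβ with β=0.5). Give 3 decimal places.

Fβ = (1+β²)·TP / ((1+β²)·TP + β²·FN + FP), with β²=1/4
= 1.25·5 / (1.25·5 + 0.25·1 + 2) = 0.735

0.735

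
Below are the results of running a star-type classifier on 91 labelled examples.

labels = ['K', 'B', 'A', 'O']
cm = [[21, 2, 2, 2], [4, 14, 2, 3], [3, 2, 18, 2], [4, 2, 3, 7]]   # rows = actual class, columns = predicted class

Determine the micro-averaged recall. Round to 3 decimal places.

Micro-averaging pools counts across classes: ΣTP=60, ΣFP=31, ΣFN=31.
Micro-recall = TP/(TP+FN) on pooled counts = 0.659 (equals overall accuracy in single-label multiclass).

0.659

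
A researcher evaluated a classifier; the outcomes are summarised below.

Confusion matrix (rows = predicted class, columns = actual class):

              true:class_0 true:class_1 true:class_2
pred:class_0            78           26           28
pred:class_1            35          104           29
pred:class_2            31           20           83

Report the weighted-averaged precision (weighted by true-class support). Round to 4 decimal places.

Per-class precision (TP/(TP+FP)):
  class_0: TP=78, FP=26+28=54 → 78/132 = 0.59091
  class_1: TP=104, FP=35+29=64 → 104/168 = 0.61905
  class_2: TP=83, FP=31+20=51 → 83/134 = 0.61940
Weighted-precision = Σ (supportᵢ/N)·precisionᵢ with N=434: (144/434)·0.59091 + (150/434)·0.61905 + (140/434)·0.61940 = 0.6098

0.6098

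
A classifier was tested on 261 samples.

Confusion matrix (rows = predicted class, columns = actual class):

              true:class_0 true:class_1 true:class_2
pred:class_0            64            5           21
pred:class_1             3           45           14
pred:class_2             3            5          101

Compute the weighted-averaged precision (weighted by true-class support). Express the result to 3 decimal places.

Per-class precision (TP/(TP+FP)):
  class_0: TP=64, FP=5+21=26 → 64/90 = 0.7111
  class_1: TP=45, FP=3+14=17 → 45/62 = 0.7258
  class_2: TP=101, FP=3+5=8 → 101/109 = 0.9266
Weighted-precision = Σ (supportᵢ/N)·precisionᵢ with N=261: (70/261)·0.7111 + (55/261)·0.7258 + (136/261)·0.9266 = 0.826

0.826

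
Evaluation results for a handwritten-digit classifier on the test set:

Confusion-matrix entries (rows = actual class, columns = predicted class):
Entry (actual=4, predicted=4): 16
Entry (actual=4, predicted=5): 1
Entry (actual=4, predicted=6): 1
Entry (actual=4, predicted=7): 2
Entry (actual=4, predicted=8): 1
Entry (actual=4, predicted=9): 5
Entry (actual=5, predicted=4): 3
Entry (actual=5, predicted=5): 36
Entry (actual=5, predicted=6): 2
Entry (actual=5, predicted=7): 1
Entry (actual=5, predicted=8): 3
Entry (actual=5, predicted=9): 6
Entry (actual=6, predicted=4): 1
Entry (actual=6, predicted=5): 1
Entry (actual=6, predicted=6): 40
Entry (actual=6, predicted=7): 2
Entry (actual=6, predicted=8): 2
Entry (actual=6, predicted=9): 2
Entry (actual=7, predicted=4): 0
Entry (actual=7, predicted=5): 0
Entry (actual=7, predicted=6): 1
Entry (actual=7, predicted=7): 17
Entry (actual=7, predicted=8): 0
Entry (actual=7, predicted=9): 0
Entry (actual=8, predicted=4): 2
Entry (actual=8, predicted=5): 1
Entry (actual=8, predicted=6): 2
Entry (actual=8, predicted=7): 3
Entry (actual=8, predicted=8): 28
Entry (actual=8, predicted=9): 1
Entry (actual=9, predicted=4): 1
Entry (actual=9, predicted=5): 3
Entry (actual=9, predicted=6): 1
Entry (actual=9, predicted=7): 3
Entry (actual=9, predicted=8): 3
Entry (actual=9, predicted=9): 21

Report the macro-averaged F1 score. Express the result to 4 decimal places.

0.7320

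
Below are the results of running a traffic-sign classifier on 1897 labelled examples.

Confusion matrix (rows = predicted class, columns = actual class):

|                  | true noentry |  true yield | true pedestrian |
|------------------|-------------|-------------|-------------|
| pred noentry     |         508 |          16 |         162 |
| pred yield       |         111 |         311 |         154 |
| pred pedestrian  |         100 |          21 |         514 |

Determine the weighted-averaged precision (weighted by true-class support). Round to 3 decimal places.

Per-class precision (TP/(TP+FP)):
  noentry: TP=508, FP=16+162=178 → 508/686 = 0.7405
  yield: TP=311, FP=111+154=265 → 311/576 = 0.5399
  pedestrian: TP=514, FP=100+21=121 → 514/635 = 0.8094
Weighted-precision = Σ (supportᵢ/N)·precisionᵢ with N=1897: (719/1897)·0.7405 + (348/1897)·0.5399 + (830/1897)·0.8094 = 0.734

0.734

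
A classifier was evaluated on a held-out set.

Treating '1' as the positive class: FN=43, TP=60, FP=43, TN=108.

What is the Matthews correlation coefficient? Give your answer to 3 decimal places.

0.298

MCC = (TP·TN − FP·FN) / √((TP+FP)(TP+FN)(TN+FP)(TN+FN))
Numerator = 60·108 − 43·43 = 4631
Denominator = √(103·103·151·151) = √241895809 = 15553.0000
MCC = 4631 / 15553.0000 = 0.298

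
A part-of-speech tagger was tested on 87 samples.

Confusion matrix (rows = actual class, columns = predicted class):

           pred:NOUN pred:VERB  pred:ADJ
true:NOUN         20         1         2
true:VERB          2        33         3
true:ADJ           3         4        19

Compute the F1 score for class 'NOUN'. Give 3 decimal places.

Take TP from the diagonal, FP from the rest of the 'NOUN' prediction marginal, FN from the rest of the 'NOUN' actual marginal.
F1 score = 2·TP/(2·TP+FP+FN).
NOUN: TP=20, FP=2+3=5, FN=1+2=3 → 40/48 = 0.8333

0.833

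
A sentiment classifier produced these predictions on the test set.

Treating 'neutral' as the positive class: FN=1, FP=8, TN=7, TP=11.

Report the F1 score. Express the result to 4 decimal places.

0.7097

Precision = TP/(TP+FP) = 11/19 = 0.5789
Recall = TP/(TP+FN) = 11/12 = 0.9167
F1 = 2·TP/(2·TP+FP+FN) = 22/31 = 0.7097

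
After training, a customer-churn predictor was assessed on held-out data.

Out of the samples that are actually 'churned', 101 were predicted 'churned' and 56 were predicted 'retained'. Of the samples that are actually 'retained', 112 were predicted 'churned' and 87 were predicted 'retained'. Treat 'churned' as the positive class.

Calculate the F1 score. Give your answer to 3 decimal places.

0.546

Precision = TP/(TP+FP) = 101/213 = 0.4742
Recall = TP/(TP+FN) = 101/157 = 0.6433
F1 = 2·TP/(2·TP+FP+FN) = 202/370 = 0.546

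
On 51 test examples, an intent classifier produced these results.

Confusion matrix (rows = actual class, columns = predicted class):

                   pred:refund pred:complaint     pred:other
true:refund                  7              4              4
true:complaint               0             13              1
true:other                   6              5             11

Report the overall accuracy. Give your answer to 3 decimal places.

0.608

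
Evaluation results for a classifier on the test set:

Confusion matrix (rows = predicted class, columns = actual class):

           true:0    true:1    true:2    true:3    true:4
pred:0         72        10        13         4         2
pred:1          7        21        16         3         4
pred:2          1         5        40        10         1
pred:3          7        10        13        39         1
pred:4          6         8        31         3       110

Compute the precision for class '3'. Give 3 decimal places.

0.557

Treat '3' as positive and all other classes as negative.
precision = TP/(TP+FP).
3: TP=39, FP=7+10+13+1=31 → 39/70 = 0.5571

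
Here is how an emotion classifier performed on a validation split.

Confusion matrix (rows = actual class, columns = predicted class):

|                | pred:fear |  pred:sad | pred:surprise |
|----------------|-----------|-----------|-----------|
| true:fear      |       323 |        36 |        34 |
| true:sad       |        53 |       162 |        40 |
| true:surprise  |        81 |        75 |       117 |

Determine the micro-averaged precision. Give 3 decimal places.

0.654

Micro-averaging pools counts across classes: ΣTP=602, ΣFP=319, ΣFN=319.
Micro-precision = TP/(TP+FP) on pooled counts = 0.654 (equals overall accuracy in single-label multiclass).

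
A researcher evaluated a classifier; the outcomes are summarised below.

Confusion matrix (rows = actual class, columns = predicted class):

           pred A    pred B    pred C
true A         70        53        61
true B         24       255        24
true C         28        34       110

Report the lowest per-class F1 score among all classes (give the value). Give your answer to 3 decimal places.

0.458

Per-class F1 score (2·TP/(2·TP+FP+FN)):
  A: TP=70, FP=24+28=52, FN=53+61=114 → 140/306 = 0.4575
  B: TP=255, FP=53+34=87, FN=24+24=48 → 510/645 = 0.7907
  C: TP=110, FP=61+24=85, FN=28+34=62 → 220/367 = 0.5995
Lowest is class 'A' with F1 score = 0.458.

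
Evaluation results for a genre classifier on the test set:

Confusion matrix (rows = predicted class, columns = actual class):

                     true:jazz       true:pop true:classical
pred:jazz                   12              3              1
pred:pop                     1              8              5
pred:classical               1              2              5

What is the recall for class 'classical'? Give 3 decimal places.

0.455

Treat 'classical' as positive and all other classes as negative.
recall = TP/(TP+FN).
classical: TP=5, FN=1+5=6 → 5/11 = 0.4545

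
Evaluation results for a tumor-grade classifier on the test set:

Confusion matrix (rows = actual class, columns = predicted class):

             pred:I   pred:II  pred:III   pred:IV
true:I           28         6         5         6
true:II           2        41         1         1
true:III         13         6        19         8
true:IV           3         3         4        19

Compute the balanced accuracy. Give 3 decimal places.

Balanced accuracy = mean of per-class recall.
  I: recall = 28/45 = 0.6222
  II: recall = 41/45 = 0.9111
  III: recall = 19/46 = 0.4130
  IV: recall = 19/29 = 0.6552
Mean = (0.6222 + 0.9111 + 0.4130 + 0.6552) / 4 = 0.650

0.650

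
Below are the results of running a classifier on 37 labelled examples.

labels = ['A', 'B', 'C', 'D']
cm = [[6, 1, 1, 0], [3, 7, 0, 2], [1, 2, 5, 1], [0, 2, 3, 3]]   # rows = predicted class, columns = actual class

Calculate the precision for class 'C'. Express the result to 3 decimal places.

precision = TP/(TP+FP).
C: TP=5, FP=1+2+1=4 → 5/9 = 0.5556

0.556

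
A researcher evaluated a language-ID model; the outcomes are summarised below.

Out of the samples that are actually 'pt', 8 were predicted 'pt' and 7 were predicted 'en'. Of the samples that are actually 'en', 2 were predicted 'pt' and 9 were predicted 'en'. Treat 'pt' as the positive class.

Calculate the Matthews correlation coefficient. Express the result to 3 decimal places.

0.357

MCC = (TP·TN − FP·FN) / √((TP+FP)(TP+FN)(TN+FP)(TN+FN))
Numerator = 8·9 − 2·7 = 58
Denominator = √(10·15·11·16) = √26400 = 162.4808
MCC = 58 / 162.4808 = 0.357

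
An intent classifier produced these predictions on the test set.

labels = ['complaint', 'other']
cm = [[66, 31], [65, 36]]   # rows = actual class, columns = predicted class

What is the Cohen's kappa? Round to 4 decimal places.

Observed agreement pₒ = trace/N = 102/198 = 0.51515
Expected agreement pₑ = Σ (rowᵢ·colᵢ)/N² = (97·131 + 101·67)/198² = 0.49674
κ = (pₒ − pₑ)/(1 − pₑ) = (0.51515 − 0.49674)/(1 − 0.49674) = 0.0366

0.0366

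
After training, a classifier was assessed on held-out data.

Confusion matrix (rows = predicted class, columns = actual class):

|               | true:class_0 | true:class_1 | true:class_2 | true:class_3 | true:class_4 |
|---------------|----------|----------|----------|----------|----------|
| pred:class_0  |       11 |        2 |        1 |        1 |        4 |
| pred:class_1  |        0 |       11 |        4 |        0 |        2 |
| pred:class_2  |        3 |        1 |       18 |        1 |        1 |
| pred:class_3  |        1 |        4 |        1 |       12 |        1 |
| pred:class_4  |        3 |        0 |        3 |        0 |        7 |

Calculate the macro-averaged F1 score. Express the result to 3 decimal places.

Per-class F1 score (2·TP/(2·TP+FP+FN)):
  class_0: TP=11, FP=2+1+1+4=8, FN=0+3+1+3=7 → 22/37 = 0.5946
  class_1: TP=11, FP=0+4+0+2=6, FN=2+1+4+0=7 → 22/35 = 0.6286
  class_2: TP=18, FP=3+1+1+1=6, FN=1+4+1+3=9 → 36/51 = 0.7059
  class_3: TP=12, FP=1+4+1+1=7, FN=1+0+1+0=2 → 24/33 = 0.7273
  class_4: TP=7, FP=3+0+3+0=6, FN=4+2+1+1=8 → 14/28 = 0.5000
Macro-F1 score = mean = (0.5946 + 0.6286 + 0.7059 + 0.7273 + 0.5000) / 5 = 0.631

0.631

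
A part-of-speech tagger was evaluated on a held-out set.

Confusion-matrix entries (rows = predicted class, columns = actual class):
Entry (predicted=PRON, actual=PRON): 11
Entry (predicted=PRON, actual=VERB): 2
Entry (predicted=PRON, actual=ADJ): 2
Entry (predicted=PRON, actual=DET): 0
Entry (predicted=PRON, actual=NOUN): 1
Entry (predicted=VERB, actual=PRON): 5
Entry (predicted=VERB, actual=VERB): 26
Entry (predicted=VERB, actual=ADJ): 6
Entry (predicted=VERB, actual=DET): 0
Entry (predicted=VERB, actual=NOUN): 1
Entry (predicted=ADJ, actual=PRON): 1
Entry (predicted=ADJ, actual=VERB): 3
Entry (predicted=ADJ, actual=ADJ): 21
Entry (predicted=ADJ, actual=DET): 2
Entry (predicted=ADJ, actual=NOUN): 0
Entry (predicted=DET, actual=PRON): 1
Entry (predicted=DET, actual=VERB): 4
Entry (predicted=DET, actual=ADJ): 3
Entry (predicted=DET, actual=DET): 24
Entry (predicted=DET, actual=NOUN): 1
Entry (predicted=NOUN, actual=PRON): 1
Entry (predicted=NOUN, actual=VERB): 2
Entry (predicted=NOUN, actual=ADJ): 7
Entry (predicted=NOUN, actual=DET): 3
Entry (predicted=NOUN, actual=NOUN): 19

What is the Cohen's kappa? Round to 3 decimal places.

Observed agreement pₒ = trace/N = 101/146 = 0.6918
Expected agreement pₑ = Σ (rowᵢ·colᵢ)/N² = (19·16 + 37·38 + 39·27 + 29·33 + 22·32)/146² = 0.2075
κ = (pₒ − pₑ)/(1 − pₑ) = (0.6918 − 0.2075)/(1 − 0.2075) = 0.611

0.611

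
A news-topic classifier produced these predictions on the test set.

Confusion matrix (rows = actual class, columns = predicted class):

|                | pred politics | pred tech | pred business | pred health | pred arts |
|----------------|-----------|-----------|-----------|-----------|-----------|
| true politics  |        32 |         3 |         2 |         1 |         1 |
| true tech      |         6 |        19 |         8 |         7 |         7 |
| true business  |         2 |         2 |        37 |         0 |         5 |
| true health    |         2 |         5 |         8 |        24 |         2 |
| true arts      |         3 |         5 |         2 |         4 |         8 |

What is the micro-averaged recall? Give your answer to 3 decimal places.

0.615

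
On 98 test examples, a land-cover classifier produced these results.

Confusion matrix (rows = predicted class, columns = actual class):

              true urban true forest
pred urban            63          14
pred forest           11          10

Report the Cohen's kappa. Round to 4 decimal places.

0.2798

Observed agreement pₒ = trace/N = 73/98 = 0.74490
Expected agreement pₑ = Σ (rowᵢ·colᵢ)/N² = (74·77 + 24·21)/98² = 0.64577
κ = (pₒ − pₑ)/(1 − pₑ) = (0.74490 − 0.64577)/(1 − 0.64577) = 0.2798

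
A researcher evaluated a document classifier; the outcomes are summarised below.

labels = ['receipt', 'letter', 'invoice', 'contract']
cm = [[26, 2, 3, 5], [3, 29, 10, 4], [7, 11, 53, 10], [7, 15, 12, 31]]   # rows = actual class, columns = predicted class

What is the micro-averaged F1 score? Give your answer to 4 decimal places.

0.6096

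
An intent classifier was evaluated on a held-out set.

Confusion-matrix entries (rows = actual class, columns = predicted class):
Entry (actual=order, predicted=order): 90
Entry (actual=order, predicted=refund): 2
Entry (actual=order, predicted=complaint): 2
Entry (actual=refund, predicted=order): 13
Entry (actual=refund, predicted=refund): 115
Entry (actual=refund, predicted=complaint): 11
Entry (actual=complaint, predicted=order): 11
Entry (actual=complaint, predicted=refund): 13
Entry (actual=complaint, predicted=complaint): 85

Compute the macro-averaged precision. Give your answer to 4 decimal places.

0.8471

Per-class precision (TP/(TP+FP)):
  order: TP=90, FP=13+11=24 → 90/114 = 0.78947
  refund: TP=115, FP=2+13=15 → 115/130 = 0.88462
  complaint: TP=85, FP=2+11=13 → 85/98 = 0.86735
Macro-precision = mean = (0.78947 + 0.88462 + 0.86735) / 3 = 0.8471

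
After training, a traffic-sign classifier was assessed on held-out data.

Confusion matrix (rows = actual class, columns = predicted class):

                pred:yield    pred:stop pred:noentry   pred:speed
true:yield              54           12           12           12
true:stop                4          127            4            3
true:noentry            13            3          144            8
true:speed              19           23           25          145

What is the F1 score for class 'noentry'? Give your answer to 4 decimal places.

F1 score = 2·TP/(2·TP+FP+FN).
noentry: TP=144, FP=12+4+25=41, FN=13+3+8=24 → 288/353 = 0.81586

0.8159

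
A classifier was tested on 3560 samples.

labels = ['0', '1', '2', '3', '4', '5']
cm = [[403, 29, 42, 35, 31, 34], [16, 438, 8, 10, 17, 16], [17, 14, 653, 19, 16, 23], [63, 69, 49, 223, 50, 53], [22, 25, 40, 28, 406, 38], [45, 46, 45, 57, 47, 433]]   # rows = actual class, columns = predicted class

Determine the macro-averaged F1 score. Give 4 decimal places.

Per-class F1 score (2·TP/(2·TP+FP+FN)):
  0: TP=403, FP=16+17+63+22+45=163, FN=29+42+35+31+34=171 → 806/1140 = 0.70702
  1: TP=438, FP=29+14+69+25+46=183, FN=16+8+10+17+16=67 → 876/1126 = 0.77798
  2: TP=653, FP=42+8+49+40+45=184, FN=17+14+19+16+23=89 → 1306/1579 = 0.82711
  3: TP=223, FP=35+10+19+28+57=149, FN=63+69+49+50+53=284 → 446/879 = 0.50739
  4: TP=406, FP=31+17+16+50+47=161, FN=22+25+40+28+38=153 → 812/1126 = 0.72114
  5: TP=433, FP=34+16+23+53+38=164, FN=45+46+45+57+47=240 → 866/1270 = 0.68189
Macro-F1 score = mean = (0.70702 + 0.77798 + 0.82711 + 0.50739 + 0.72114 + 0.68189) / 6 = 0.7038

0.7038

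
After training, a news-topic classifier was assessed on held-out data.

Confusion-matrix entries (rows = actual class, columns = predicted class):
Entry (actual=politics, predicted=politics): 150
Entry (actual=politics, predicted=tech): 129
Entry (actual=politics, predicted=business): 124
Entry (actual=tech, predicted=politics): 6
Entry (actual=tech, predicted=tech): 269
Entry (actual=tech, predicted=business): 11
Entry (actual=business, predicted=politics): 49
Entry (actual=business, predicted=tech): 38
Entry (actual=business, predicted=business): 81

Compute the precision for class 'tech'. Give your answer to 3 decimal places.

Take TP from the diagonal, FP from the rest of the 'tech' prediction marginal, FN from the rest of the 'tech' actual marginal.
precision = TP/(TP+FP).
tech: TP=269, FP=129+38=167 → 269/436 = 0.6170

0.617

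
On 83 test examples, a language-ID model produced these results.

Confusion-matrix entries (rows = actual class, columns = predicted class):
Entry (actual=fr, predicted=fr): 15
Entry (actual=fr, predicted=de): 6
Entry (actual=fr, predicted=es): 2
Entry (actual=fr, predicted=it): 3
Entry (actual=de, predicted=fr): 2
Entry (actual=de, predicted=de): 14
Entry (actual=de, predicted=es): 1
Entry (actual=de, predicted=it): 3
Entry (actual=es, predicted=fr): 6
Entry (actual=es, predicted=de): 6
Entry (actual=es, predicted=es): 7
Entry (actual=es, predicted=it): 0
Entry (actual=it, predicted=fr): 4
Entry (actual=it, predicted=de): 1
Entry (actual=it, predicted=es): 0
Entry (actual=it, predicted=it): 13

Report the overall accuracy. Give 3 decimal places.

Accuracy = trace / total = (15+14+7+13=49) / 83 = 49/83 = 0.590

0.590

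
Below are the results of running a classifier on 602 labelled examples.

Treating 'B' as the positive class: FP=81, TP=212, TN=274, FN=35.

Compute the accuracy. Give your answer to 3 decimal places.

Accuracy = (TP+TN)/N = (212+274)/602 = 0.807

0.807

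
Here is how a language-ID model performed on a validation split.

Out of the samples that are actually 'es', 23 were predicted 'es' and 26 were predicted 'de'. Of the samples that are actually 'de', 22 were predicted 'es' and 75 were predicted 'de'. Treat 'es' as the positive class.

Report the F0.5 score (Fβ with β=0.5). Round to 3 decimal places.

0.502

Fβ = (1+β²)·TP / ((1+β²)·TP + β²·FN + FP), with β²=1/4
= 1.25·23 / (1.25·23 + 0.25·26 + 22) = 0.502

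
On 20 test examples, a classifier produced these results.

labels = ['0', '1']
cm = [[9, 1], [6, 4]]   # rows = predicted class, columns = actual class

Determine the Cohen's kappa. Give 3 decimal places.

Observed agreement pₒ = trace/N = 13/20 = 0.6500
Expected agreement pₑ = Σ (rowᵢ·colᵢ)/N² = (15·10 + 5·10)/20² = 0.5000
κ = (pₒ − pₑ)/(1 − pₑ) = (0.6500 − 0.5000)/(1 − 0.5000) = 0.300

0.300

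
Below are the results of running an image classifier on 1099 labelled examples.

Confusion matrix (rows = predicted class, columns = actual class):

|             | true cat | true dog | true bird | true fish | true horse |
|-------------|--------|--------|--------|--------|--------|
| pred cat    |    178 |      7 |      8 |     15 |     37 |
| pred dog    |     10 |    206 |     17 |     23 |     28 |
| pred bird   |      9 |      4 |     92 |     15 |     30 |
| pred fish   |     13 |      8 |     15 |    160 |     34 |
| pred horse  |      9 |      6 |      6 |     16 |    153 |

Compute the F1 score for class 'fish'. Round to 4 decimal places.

0.6972

One-vs-rest for 'fish': TP = diagonal; FP = other classes predicted 'fish'; FN = 'fish' predicted as other.
F1 score = 2·TP/(2·TP+FP+FN).
fish: TP=160, FP=13+8+15+34=70, FN=15+23+15+16=69 → 320/459 = 0.69717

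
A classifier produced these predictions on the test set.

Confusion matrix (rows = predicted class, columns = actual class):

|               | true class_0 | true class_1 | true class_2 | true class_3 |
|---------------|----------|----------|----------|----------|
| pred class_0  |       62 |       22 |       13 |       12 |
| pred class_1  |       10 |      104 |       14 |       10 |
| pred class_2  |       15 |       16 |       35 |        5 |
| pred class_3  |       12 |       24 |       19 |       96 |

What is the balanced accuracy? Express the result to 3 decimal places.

Balanced accuracy = mean of per-class recall.
  class_0: recall = 62/99 = 0.6263
  class_1: recall = 104/166 = 0.6265
  class_2: recall = 35/81 = 0.4321
  class_3: recall = 96/123 = 0.7805
Mean = (0.6263 + 0.6265 + 0.4321 + 0.7805) / 4 = 0.616

0.616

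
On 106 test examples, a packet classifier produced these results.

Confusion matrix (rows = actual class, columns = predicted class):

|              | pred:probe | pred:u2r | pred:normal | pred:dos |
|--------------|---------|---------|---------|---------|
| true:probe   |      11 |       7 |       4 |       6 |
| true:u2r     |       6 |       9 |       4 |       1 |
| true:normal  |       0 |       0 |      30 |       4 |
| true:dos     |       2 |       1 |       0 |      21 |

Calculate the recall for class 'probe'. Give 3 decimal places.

0.393

Take TP from the diagonal, FP from the rest of the 'probe' prediction marginal, FN from the rest of the 'probe' actual marginal.
recall = TP/(TP+FN).
probe: TP=11, FN=7+4+6=17 → 11/28 = 0.3929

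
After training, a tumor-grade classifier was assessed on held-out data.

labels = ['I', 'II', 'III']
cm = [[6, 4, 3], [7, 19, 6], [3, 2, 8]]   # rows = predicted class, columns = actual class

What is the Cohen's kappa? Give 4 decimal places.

Observed agreement pₒ = trace/N = 33/58 = 0.56897
Expected agreement pₑ = Σ (rowᵢ·colᵢ)/N² = (16·13 + 25·32 + 17·13)/58² = 0.36534
κ = (pₒ − pₑ)/(1 − pₑ) = (0.56897 − 0.36534)/(1 − 0.36534) = 0.3208

0.3208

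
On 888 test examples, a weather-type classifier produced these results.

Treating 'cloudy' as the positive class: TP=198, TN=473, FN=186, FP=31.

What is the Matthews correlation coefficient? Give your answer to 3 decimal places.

MCC = (TP·TN − FP·FN) / √((TP+FP)(TP+FN)(TN+FP)(TN+FN))
Numerator = 198·473 − 31·186 = 87888
Denominator = √(229·384·504·659) = √29206711296 = 170899.7112
MCC = 87888 / 170899.7112 = 0.514

0.514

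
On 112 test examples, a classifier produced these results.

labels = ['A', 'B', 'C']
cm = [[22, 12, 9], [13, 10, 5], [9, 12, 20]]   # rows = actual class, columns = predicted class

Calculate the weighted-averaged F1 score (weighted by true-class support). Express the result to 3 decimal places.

0.470

Per-class F1 score (2·TP/(2·TP+FP+FN)):
  A: TP=22, FP=13+9=22, FN=12+9=21 → 44/87 = 0.5057
  B: TP=10, FP=12+12=24, FN=13+5=18 → 20/62 = 0.3226
  C: TP=20, FP=9+5=14, FN=9+12=21 → 40/75 = 0.5333
Weighted-F1 score = Σ (supportᵢ/N)·F1 scoreᵢ with N=112: (43/112)·0.5057 + (28/112)·0.3226 + (41/112)·0.5333 = 0.470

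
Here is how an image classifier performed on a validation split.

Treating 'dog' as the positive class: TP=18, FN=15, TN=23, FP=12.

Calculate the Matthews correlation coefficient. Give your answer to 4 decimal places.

0.2039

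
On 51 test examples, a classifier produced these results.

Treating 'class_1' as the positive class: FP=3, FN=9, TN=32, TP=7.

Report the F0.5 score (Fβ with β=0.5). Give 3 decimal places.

0.625

Fβ = (1+β²)·TP / ((1+β²)·TP + β²·FN + FP), with β²=1/4
= 1.25·7 / (1.25·7 + 0.25·9 + 3) = 0.625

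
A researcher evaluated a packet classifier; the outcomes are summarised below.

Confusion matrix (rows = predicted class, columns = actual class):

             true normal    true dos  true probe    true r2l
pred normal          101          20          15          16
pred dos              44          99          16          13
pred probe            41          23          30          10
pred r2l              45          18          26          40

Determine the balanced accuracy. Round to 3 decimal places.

0.477

Balanced accuracy = mean of per-class recall.
  normal: recall = 101/231 = 0.4372
  dos: recall = 99/160 = 0.6188
  probe: recall = 30/87 = 0.3448
  r2l: recall = 40/79 = 0.5063
Mean = (0.4372 + 0.6188 + 0.3448 + 0.5063) / 4 = 0.477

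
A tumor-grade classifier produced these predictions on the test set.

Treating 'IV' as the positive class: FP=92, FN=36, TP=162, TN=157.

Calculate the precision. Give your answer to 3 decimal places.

0.638

Precision = TP/(TP+FP) = 162/(162+92) = 162/254 = 0.638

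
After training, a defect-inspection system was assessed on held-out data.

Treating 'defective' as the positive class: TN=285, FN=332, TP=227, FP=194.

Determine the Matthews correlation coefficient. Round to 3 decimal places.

MCC = (TP·TN − FP·FN) / √((TP+FP)(TP+FN)(TN+FP)(TN+FN))
Numerator = 227·285 − 194·332 = 287
Denominator = √(421·559·479·617) = √69552794077 = 263728.6372
MCC = 287 / 263728.6372 = 0.001

0.001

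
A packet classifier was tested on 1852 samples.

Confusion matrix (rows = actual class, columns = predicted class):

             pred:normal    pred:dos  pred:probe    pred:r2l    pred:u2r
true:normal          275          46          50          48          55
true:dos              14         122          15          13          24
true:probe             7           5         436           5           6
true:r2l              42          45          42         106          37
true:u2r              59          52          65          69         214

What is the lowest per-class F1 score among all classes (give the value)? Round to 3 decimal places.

Per-class F1 score (2·TP/(2·TP+FP+FN)):
  normal: TP=275, FP=14+7+42+59=122, FN=46+50+48+55=199 → 550/871 = 0.6315
  dos: TP=122, FP=46+5+45+52=148, FN=14+15+13+24=66 → 244/458 = 0.5328
  probe: TP=436, FP=50+15+42+65=172, FN=7+5+5+6=23 → 872/1067 = 0.8172
  r2l: TP=106, FP=48+13+5+69=135, FN=42+45+42+37=166 → 212/513 = 0.4133
  u2r: TP=214, FP=55+24+6+37=122, FN=59+52+65+69=245 → 428/795 = 0.5384
Lowest is class 'r2l' with F1 score = 0.413.

0.413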